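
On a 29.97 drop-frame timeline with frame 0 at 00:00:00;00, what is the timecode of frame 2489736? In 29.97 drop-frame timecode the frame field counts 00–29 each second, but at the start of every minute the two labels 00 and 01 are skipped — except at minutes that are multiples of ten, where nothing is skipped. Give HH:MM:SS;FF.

23:04:34;08

Ten DF minutes hold 17982 frames, so frame 2489736 lies in block 138 (frames 2481516–2499497) with 8220 frames into that block.
The block's first minute is 1800 frames and the rest 1798 each; 8220 frames reaches minute 4, so 138 × 18 + 4 × 2 = 2492 labels have been skipped so far.
Adding those back, label number 2489736 + 2492 = 2492228 at 30 labels/s is 83074 s + 8 f = 23 h 4 min 34 s frame 8, i.e. 23:04:34;08.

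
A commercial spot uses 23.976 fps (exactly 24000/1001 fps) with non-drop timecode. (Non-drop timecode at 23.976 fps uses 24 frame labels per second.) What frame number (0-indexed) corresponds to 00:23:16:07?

Total seconds to the label: (0 × 3600 + 23 × 60 + 16) = 1396.
Frame index = 1396 × 24 + 7 = 33511.

33511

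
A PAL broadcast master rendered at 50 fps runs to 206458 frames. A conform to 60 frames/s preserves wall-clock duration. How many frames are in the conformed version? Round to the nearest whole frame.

Frames at target rate = 206458 × (60) / (50) = 1238748/5 ≈ 247749.600.
Nearest whole frame: 247750.

247750 frames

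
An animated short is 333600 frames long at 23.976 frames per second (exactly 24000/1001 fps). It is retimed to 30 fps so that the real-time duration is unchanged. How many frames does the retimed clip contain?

417417 frames

Target frames = source frames × (target rate / source rate) = 333600 × (30)/(24000/1001) = 333600 × 1001/800 = 417417.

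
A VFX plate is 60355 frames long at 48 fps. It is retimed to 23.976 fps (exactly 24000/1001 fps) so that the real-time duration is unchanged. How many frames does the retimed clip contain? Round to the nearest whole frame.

Frames at target rate = 60355 × (24000/1001) / (48) = 30177500/1001 ≈ 30147.353.
Nearest whole frame: 30147.

30147 frames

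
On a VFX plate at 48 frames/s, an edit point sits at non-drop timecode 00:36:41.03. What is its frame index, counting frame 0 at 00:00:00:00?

Total seconds to the label: (0 × 3600 + 36 × 60 + 41) = 2201.
Frame index = 2201 × 48 + 3 = 105651.

frame 105651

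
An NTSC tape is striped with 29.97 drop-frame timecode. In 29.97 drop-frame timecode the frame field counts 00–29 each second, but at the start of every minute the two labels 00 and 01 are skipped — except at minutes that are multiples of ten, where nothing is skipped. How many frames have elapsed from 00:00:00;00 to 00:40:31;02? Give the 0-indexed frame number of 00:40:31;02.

72860

Complete 10-minute blocks: 4, each 17982 frames → 71928.
Remaining 0 whole minutes in the current block: 0 frames.
Within the current minute: 31 × 30 + 2 = 932. Total = 71928 + 0 + 932 = 72860.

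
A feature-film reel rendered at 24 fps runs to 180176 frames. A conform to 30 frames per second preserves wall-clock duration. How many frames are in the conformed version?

225220 frames

Target frames = source frames × (target rate / source rate) = 180176 × (30)/(24) = 180176 × 5/4 = 225220.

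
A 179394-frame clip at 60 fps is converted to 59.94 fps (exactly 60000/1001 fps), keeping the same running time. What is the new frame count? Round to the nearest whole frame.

179215 frames

Frames at target rate = 179394 × (60000/1001) / (60) = 179394000/1001 ≈ 179214.785.
Nearest whole frame: 179215.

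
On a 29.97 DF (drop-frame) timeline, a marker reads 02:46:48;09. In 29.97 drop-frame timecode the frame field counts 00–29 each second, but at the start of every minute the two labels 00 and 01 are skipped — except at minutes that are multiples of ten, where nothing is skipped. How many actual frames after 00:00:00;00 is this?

299949

As if non-drop at 30 labels/s: (2 × 3600 + 46 × 60 + 48) × 30 + 9 = 300249.
Minute boundaries passed: 166; those not divisible by 10: 166 − 16 = 150; dropped labels = 2 × 150 = 300.
Actual frame index = 300249 − 300 = 299949.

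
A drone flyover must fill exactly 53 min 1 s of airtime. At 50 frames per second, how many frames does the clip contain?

159050 frames

53 min 1 s = 3181 s.
Frames = 3181 × 50 = 159050.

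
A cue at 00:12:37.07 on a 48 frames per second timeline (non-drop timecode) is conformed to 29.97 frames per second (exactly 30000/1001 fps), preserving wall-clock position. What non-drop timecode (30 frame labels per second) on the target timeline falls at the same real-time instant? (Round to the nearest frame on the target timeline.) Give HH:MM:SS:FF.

00:12:36:12

Source frame index: (0×3600 + 12×60 + 37) × 48 + 7 = 36343.
Real time: 36343 / (48) = 36343/48 s.
Target frame: (36343/48) × (30000/1001) = 22714375/1001 ≈ 22691.683 → 22692.
At 30 labels/s: frame 22692 → 00:12:36:12.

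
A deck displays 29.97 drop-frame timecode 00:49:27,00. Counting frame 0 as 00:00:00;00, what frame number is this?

As if non-drop at 30 labels/s: (0 × 3600 + 49 × 60 + 27) × 30 + 0 = 89010.
Minute boundaries passed: 49; those not divisible by 10: 49 − 4 = 45; dropped labels = 2 × 45 = 90.
Actual frame index = 89010 − 90 = 88920.

88920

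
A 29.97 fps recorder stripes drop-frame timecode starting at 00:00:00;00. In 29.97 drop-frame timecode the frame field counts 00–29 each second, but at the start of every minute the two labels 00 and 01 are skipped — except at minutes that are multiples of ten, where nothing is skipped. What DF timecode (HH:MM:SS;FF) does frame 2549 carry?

00:01:25;01

Ten DF minutes hold 17982 frames, so frame 2549 lies in block 0 (frames 0–17981) with 2549 frames into that block.
The block's first minute is 1800 frames and the rest 1798 each; 2549 frames reaches minute 1, so 0 × 18 + 1 × 2 = 2 labels have been skipped so far.
Adding those back, label number 2549 + 2 = 2551 at 30 labels/s is 85 s + 1 f = 0 h 1 min 25 s frame 1, i.e. 00:01:25;01.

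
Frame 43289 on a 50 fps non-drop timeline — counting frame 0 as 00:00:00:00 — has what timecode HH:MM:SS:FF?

00:14:25:39

43289 ÷ 50 = 865 full seconds, remainder 39 frames.
865 s = 0 h 14 min 25 s.
Timecode: 00:14:25:39.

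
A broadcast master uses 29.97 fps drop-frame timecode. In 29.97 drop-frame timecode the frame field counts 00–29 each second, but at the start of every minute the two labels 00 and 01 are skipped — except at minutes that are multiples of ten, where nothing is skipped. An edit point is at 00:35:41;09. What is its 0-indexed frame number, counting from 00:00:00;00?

Complete 10-minute blocks: 3, each 17982 frames → 53946.
Remaining 5 whole minutes in the current block: 1800 + 4 × 1798 = 8992 frames.
Within the current minute: 41 × 30 + 9 − 2 = 1237 (labels ;00/;01 skipped at this minute). Total = 53946 + 8992 + 1237 = 64175.

64175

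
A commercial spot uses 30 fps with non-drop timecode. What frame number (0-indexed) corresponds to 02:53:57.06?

Total seconds to the label: (2 × 3600 + 53 × 60 + 57) = 10437.
Frame index = 10437 × 30 + 6 = 313116.

313116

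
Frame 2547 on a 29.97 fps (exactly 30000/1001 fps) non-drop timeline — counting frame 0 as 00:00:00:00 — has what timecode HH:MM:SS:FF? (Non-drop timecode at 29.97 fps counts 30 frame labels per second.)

00:01:24:27

2547 ÷ 30 = 84 full seconds, remainder 27 frames.
84 s = 0 h 1 min 24 s.
Timecode: 00:01:24:27.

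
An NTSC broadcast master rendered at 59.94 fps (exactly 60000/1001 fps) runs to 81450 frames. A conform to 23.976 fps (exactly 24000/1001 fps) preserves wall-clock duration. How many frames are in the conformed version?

Target frames = source frames × (target rate / source rate) = 81450 × (24000/1001)/(60000/1001) = 81450 × 2/5 = 32580.

32580 frames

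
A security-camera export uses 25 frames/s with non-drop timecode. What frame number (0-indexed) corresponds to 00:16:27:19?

Total seconds to the label: (0 × 3600 + 16 × 60 + 27) = 987.
Frame index = 987 × 25 + 19 = 24694.

24694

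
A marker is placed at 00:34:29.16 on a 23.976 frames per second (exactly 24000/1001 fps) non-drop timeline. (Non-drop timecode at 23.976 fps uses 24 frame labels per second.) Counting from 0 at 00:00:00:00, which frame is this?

Total seconds to the label: (0 × 3600 + 34 × 60 + 29) = 2069.
Frame index = 2069 × 24 + 16 = 49672.

frame 49672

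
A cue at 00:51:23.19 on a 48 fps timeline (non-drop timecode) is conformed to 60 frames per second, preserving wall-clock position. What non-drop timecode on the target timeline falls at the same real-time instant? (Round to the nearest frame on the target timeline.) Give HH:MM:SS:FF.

Source frame index: (0×3600 + 51×60 + 23) × 48 + 19 = 148003.
Real time: 148003 / (48) = 148003/48 s.
Target frame: (148003/48) × (60) = 740015/4 ≈ 185003.750 → 185004.
At 60 labels/s: frame 185004 → 00:51:23:24.

00:51:23:24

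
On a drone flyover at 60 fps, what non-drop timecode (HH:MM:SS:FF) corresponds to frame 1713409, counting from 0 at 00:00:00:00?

1713409 ÷ 60 = 28556 full seconds, remainder 49 frames.
28556 s = 7 h 55 min 56 s.
Timecode: 07:55:56:49.

07:55:56:49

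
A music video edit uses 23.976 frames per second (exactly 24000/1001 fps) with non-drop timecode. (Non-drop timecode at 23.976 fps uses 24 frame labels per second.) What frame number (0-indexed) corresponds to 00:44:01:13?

Total seconds to the label: (0 × 3600 + 44 × 60 + 1) = 2641.
Frame index = 2641 × 24 + 13 = 63397.

63397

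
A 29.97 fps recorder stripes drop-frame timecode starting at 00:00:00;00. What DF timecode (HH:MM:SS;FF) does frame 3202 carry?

Ten DF minutes hold 17982 frames, so frame 3202 lies in block 0 (frames 0–17981) with 3202 frames into that block.
The block's first minute is 1800 frames and the rest 1798 each; 3202 frames reaches minute 1, so 0 × 18 + 1 × 2 = 2 labels have been skipped so far.
Adding those back, label number 3202 + 2 = 3204 at 30 labels/s is 106 s + 24 f = 0 h 1 min 46 s frame 24, i.e. 00:01:46;24.

00:01:46;24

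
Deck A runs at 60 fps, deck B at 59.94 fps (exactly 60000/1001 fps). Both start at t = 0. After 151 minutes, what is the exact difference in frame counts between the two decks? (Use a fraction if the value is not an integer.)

543600/1001 frames

151 min = 9060 s.
A emits 60 × 9060 = 543600 frames; B emits 60000/1001 × 9060 = 543600000/1001.
Difference = 543600/1001 frames (≈ 543.0569); B is behind A.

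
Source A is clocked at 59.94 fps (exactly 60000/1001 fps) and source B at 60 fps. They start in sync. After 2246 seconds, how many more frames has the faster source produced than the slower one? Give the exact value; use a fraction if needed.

134760/1001 frames

A emits 60000/1001 × 2246 = 134760000/1001 frames; B emits 60 × 2246 = 134760.
Difference = 134760/1001 frames (≈ 134.6254); B is ahead of A.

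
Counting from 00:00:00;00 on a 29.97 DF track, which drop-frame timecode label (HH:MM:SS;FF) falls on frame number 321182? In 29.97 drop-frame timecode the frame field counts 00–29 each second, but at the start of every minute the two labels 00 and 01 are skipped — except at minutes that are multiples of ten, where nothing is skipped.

02:58:36;24

Each 10-minute DF block holds 10 × 60 × 30 − 9 × 2 = 17982 frames. 321182 ÷ 17982 → 17 full blocks, remainder 15488.
Within the partial block the first minute is 1800 frames and each further minute 1798, so 8 further minute boundaries passed. Total skipped labels = 18 × 17 + 2 × 8 = 322.
Non-drop label index = 321182 + 322 = 321504; at 30 labels/s that is 02:58:36:24, i.e. DF 02:58:36;24.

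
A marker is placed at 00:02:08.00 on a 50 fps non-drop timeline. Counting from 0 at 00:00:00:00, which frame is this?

Total seconds to the label: (0 × 3600 + 2 × 60 + 8) = 128.
Frame index = 128 × 50 + 0 = 6400.

6400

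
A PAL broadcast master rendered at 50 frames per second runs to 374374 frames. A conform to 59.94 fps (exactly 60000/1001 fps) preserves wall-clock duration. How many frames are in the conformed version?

Target frames = source frames × (target rate / source rate) = 374374 × (60000/1001)/(50) = 374374 × 1200/1001 = 448800.

448800 frames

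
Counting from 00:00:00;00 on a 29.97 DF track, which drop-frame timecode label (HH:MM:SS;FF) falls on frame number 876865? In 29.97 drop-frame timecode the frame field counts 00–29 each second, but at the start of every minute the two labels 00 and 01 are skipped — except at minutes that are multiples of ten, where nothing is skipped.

Each 10-minute DF block holds 10 × 60 × 30 − 9 × 2 = 17982 frames. 876865 ÷ 17982 → 48 full blocks, remainder 13729.
Within the partial block the first minute is 1800 frames and each further minute 1798, so 7 further minute boundaries passed. Total skipped labels = 18 × 48 + 2 × 7 = 878.
Non-drop label index = 876865 + 878 = 877743; at 30 labels/s that is 08:07:38:03, i.e. DF 08:07:38;03.

08:07:38;03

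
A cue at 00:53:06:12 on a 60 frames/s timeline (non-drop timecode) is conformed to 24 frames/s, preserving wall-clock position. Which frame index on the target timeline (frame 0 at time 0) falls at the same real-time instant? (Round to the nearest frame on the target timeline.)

frame 76469

Source frame index: (0×3600 + 53×60 + 6) × 60 + 12 = 191172.
Real time: 191172 / (60) = 15931/5 s.
Target frame: (15931/5) × (24) = 382344/5 ≈ 76468.800 → 76469.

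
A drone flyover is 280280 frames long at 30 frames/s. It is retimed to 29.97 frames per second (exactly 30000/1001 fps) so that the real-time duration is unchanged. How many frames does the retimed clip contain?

280000 frames

Target frames = source frames × (target rate / source rate) = 280280 × (30000/1001)/(30) = 280280 × 1000/1001 = 280000.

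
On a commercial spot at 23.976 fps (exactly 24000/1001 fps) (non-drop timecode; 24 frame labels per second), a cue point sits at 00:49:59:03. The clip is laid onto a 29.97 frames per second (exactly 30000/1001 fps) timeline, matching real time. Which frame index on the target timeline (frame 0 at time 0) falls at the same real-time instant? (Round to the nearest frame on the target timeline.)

Source frame index: (0×3600 + 49×60 + 59) × 24 + 3 = 71979.
Real time: 71979 / (24000/1001) = 24016993/8000 s.
Target frame: (24016993/8000) × (30000/1001) = 359895/4 ≈ 89973.750 → 89974.

frame 89974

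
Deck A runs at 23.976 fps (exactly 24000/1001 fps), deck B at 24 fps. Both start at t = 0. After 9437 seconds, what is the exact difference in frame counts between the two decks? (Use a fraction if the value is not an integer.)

226488/1001 frames

A emits 24000/1001 × 9437 = 226488000/1001 frames; B emits 24 × 9437 = 226488.
Difference = 226488/1001 frames (≈ 226.2617); B is ahead of A.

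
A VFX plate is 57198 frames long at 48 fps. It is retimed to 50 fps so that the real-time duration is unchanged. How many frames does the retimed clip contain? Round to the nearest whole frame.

Frames at target rate = 57198 × (50) / (48) = 238325/4 ≈ 59581.250.
Nearest whole frame: 59581.

59581 frames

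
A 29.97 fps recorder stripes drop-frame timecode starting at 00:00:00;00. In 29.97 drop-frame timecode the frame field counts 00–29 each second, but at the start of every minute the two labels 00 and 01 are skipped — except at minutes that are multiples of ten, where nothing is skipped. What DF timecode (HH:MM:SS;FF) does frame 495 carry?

Each 10-minute DF block holds 10 × 60 × 30 − 9 × 2 = 17982 frames. 495 ÷ 17982 → 0 full blocks, remainder 495.
Within the partial block the first minute is 1800 frames and each further minute 1798, so 0 further minute boundaries passed. Total skipped labels = 18 × 0 + 2 × 0 = 0.
Non-drop label index = 495 + 0 = 495; at 30 labels/s that is 00:00:16:15, i.e. DF 00:00:16;15.

00:00:16;15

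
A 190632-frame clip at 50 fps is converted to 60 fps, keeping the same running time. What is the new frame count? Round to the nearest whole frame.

Frames at target rate = 190632 × (60) / (50) = 1143792/5 ≈ 228758.400.
Nearest whole frame: 228758.

228758 frames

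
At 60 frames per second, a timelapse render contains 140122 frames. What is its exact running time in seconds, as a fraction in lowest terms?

Running time = 140122 ÷ (60) = 140122 × 1/60 = 70061/30 s.

70061/30 seconds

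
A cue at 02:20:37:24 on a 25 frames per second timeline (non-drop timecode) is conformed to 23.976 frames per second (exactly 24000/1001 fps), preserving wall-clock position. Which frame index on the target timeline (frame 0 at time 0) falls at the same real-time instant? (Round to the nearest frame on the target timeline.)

frame 202309

Source frame index: (2×3600 + 20×60 + 37) × 25 + 24 = 210949.
Real time: 210949 / (25) = 210949/25 s.
Target frame: (210949/25) × (24000/1001) = 202511040/1001 ≈ 202308.731 → 202309.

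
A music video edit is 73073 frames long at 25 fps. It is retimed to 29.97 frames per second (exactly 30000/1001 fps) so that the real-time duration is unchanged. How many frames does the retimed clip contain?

Target frames = source frames × (target rate / source rate) = 73073 × (30000/1001)/(25) = 73073 × 1200/1001 = 87600.

87600 frames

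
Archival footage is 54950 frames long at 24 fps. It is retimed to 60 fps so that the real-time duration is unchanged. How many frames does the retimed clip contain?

Target frames = source frames × (target rate / source rate) = 54950 × (60)/(24) = 54950 × 5/2 = 137375.

137375 frames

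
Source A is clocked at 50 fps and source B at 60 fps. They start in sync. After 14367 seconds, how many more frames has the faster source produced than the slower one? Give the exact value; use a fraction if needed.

143670 frames

A emits 50 × 14367 = 718350 frames; B emits 60 × 14367 = 862020.
Difference = 143670 frames; B is ahead of A.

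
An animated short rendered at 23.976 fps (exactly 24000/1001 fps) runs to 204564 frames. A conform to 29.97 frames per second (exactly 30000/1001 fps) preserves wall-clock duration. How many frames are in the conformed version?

Target frames = source frames × (target rate / source rate) = 204564 × (30000/1001)/(24000/1001) = 204564 × 5/4 = 255705.

255705 frames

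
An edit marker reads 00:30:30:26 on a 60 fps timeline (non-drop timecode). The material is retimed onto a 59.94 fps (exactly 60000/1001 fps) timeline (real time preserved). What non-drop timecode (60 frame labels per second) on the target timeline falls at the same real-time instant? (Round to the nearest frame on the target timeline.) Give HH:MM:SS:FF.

00:30:28:36

Source frame index: (0×3600 + 30×60 + 30) × 60 + 26 = 109826.
Real time: 109826 / (60) = 54913/30 s.
Target frame: (54913/30) × (60000/1001) = 109826000/1001 ≈ 109716.284 → 109716.
At 60 labels/s: frame 109716 → 00:30:28:36.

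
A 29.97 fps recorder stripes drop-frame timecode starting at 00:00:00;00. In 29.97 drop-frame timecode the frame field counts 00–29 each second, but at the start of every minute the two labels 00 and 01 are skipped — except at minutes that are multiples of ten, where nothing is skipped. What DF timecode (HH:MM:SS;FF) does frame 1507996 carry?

13:58:36;26

Each 10-minute DF block holds 10 × 60 × 30 − 9 × 2 = 17982 frames. 1507996 ÷ 17982 → 83 full blocks, remainder 15490.
Within the partial block the first minute is 1800 frames and each further minute 1798, so 8 further minute boundaries passed. Total skipped labels = 18 × 83 + 2 × 8 = 1510.
Non-drop label index = 1507996 + 1510 = 1509506; at 30 labels/s that is 13:58:36:26, i.e. DF 13:58:36;26.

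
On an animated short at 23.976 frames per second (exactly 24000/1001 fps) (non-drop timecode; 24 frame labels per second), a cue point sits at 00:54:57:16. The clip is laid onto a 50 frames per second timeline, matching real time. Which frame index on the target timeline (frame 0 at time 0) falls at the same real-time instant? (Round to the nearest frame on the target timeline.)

frame 165048

Source frame index: (0×3600 + 54×60 + 57) × 24 + 16 = 79144.
Real time: 79144 / (24000/1001) = 9902893/3000 s.
Target frame: (9902893/3000) × (50) = 9902893/60 ≈ 165048.217 → 165048.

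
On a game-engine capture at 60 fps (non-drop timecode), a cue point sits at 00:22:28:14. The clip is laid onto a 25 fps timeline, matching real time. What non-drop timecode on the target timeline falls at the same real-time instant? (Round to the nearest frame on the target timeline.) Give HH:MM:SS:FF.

00:22:28:06

Source frame index: (0×3600 + 22×60 + 28) × 60 + 14 = 80894.
Real time: 80894 / (60) = 40447/30 s.
Target frame: (40447/30) × (25) = 202235/6 ≈ 33705.833 → 33706.
At 25 labels/s: frame 33706 → 00:22:28:06.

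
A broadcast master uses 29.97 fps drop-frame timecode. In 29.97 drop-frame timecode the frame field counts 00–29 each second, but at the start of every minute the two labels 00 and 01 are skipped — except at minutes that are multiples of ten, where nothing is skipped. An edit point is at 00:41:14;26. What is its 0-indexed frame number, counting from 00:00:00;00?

Complete 10-minute blocks: 4, each 17982 frames → 71928.
Remaining 1 whole minute in the current block: 1800 + 0 × 1798 = 1800 frames.
Within the current minute: 14 × 30 + 26 − 2 = 444 (labels ;00/;01 skipped at this minute). Total = 71928 + 1800 + 444 = 74172.

74172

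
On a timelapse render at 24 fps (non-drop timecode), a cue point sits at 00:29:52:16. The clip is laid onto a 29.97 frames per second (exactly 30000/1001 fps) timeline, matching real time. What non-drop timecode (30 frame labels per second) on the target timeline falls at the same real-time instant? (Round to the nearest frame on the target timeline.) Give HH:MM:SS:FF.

Source frame index: (0×3600 + 29×60 + 52) × 24 + 16 = 43024.
Real time: 43024 / (24) = 5378/3 s.
Target frame: (5378/3) × (30000/1001) = 53780000/1001 ≈ 53726.274 → 53726.
At 30 labels/s: frame 53726 → 00:29:50:26.

00:29:50:26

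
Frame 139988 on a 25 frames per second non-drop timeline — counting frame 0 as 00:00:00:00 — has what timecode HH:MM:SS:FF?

139988 ÷ 25 = 5599 full seconds, remainder 13 frames.
5599 s = 1 h 33 min 19 s.
Timecode: 01:33:19:13.

01:33:19:13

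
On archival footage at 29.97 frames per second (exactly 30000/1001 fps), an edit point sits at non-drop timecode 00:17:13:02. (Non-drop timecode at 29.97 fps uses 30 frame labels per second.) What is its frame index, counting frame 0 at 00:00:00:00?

30992

Total seconds to the label: (0 × 3600 + 17 × 60 + 13) = 1033.
Frame index = 1033 × 30 + 2 = 30992.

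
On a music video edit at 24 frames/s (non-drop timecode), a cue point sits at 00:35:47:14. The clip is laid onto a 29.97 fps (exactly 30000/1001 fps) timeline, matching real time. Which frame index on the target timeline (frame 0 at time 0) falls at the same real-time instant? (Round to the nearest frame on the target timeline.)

frame 64363

Source frame index: (0×3600 + 35×60 + 47) × 24 + 14 = 51542.
Real time: 51542 / (24) = 25771/12 s.
Target frame: (25771/12) × (30000/1001) = 64427500/1001 ≈ 64363.137 → 64363.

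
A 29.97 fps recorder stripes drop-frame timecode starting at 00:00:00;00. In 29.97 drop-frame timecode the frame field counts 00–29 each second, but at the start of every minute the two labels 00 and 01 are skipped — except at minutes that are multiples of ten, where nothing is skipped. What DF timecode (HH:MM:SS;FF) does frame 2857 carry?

00:01:35;09

Ten DF minutes hold 17982 frames, so frame 2857 lies in block 0 (frames 0–17981) with 2857 frames into that block.
The block's first minute is 1800 frames and the rest 1798 each; 2857 frames reaches minute 1, so 0 × 18 + 1 × 2 = 2 labels have been skipped so far.
Adding those back, label number 2857 + 2 = 2859 at 30 labels/s is 95 s + 9 f = 0 h 1 min 35 s frame 9, i.e. 00:01:35;09.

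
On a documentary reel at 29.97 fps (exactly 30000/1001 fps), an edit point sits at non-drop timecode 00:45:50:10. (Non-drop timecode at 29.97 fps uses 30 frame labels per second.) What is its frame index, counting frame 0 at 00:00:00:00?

Total seconds to the label: (0 × 3600 + 45 × 60 + 50) = 2750.
Frame index = 2750 × 30 + 10 = 82510.

82510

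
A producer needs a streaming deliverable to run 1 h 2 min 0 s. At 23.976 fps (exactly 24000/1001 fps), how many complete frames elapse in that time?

89190 frames

1 h 2 min 0 s = 3720 s.
Frames = 3720 × 24000/1001 = 89280000/1001 ≈ 89190.8092.
Complete frames: 89190.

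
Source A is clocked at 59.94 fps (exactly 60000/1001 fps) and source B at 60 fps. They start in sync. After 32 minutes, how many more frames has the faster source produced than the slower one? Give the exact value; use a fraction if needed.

115200/1001 frames

32 min = 1920 s.
A emits 60000/1001 × 1920 = 115200000/1001 frames; B emits 60 × 1920 = 115200.
Difference = 115200/1001 frames (≈ 115.0849); B is ahead of A.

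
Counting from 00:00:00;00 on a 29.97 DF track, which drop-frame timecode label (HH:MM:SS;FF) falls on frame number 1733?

00:00:57;23

Each 10-minute DF block holds 10 × 60 × 30 − 9 × 2 = 17982 frames. 1733 ÷ 17982 → 0 full blocks, remainder 1733.
Within the partial block the first minute is 1800 frames and each further minute 1798, so 0 further minute boundaries passed. Total skipped labels = 18 × 0 + 2 × 0 = 0.
Non-drop label index = 1733 + 0 = 1733; at 30 labels/s that is 00:00:57:23, i.e. DF 00:00:57;23.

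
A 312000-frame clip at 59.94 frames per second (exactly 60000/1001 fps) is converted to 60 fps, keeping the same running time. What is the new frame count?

Target frames = source frames × (target rate / source rate) = 312000 × (60)/(60000/1001) = 312000 × 1001/1000 = 312312.

312312 frames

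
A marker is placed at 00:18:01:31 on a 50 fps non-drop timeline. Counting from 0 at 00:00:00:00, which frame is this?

Total seconds to the label: (0 × 3600 + 18 × 60 + 1) = 1081.
Frame index = 1081 × 50 + 31 = 54081.

frame 54081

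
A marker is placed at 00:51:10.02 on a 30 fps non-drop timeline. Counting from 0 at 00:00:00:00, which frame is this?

92102

Total seconds to the label: (0 × 3600 + 51 × 60 + 10) = 3070.
Frame index = 3070 × 30 + 2 = 92102.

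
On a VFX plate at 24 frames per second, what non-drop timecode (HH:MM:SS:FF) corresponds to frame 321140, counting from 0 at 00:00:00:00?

321140 ÷ 24 = 13380 full seconds, remainder 20 frames.
13380 s = 3 h 43 min 0 s.
Timecode: 03:43:00:20.

03:43:00:20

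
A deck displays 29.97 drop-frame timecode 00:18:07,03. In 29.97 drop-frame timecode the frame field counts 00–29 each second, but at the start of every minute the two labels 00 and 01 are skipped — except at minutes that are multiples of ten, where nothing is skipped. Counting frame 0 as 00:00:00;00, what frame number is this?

Complete 10-minute blocks: 1, each 17982 frames → 17982.
Remaining 8 whole minutes in the current block: 1800 + 7 × 1798 = 14386 frames.
Within the current minute: 7 × 30 + 3 − 2 = 211 (labels ;00/;01 skipped at this minute). Total = 17982 + 14386 + 211 = 32579.

32579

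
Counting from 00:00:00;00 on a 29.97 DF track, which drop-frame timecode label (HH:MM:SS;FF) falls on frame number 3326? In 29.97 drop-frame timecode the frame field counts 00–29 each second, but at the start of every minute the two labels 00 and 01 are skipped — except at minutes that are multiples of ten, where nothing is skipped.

00:01:50;28

Each 10-minute DF block holds 10 × 60 × 30 − 9 × 2 = 17982 frames. 3326 ÷ 17982 → 0 full blocks, remainder 3326.
Within the partial block the first minute is 1800 frames and each further minute 1798, so 1 further minute boundary passed. Total skipped labels = 18 × 0 + 2 × 1 = 2.
Non-drop label index = 3326 + 2 = 3328; at 30 labels/s that is 00:01:50:28, i.e. DF 00:01:50;28.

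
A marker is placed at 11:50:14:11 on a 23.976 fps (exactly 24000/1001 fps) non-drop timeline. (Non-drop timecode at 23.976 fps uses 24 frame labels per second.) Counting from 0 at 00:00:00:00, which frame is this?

Total seconds to the label: (11 × 3600 + 50 × 60 + 14) = 42614.
Frame index = 42614 × 24 + 11 = 1022747.

frame 1022747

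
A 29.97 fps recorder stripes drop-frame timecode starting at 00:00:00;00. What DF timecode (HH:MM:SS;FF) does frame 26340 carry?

Each 10-minute DF block holds 10 × 60 × 30 − 9 × 2 = 17982 frames. 26340 ÷ 17982 → 1 full block, remainder 8358.
Within the partial block the first minute is 1800 frames and each further minute 1798, so 4 further minute boundaries passed. Total skipped labels = 18 × 1 + 2 × 4 = 26.
Non-drop label index = 26340 + 26 = 26366; at 30 labels/s that is 00:14:38:26, i.e. DF 00:14:38;26.

00:14:38;26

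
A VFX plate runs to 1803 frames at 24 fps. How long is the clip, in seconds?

75.125 seconds

Running time = 1803 / (24) = 75.125 s.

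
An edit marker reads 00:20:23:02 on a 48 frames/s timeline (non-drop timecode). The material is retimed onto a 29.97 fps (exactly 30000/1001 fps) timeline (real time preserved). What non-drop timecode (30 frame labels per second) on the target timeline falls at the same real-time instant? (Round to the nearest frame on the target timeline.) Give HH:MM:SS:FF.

Source frame index: (0×3600 + 20×60 + 23) × 48 + 2 = 58706.
Real time: 58706 / (48) = 29353/24 s.
Target frame: (29353/24) × (30000/1001) = 36691250/1001 ≈ 36654.595 → 36655.
At 30 labels/s: frame 36655 → 00:20:21:25.

00:20:21:25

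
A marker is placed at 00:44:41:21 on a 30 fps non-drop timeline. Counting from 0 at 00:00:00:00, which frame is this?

frame 80451

Total seconds to the label: (0 × 3600 + 44 × 60 + 41) = 2681.
Frame index = 2681 × 30 + 21 = 80451.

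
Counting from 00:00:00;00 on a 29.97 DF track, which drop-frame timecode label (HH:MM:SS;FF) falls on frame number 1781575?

16:30:45;07

Each 10-minute DF block holds 10 × 60 × 30 − 9 × 2 = 17982 frames. 1781575 ÷ 17982 → 99 full blocks, remainder 1357.
Within the partial block the first minute is 1800 frames and each further minute 1798, so 0 further minute boundaries passed. Total skipped labels = 18 × 99 + 2 × 0 = 1782.
Non-drop label index = 1781575 + 1782 = 1783357; at 30 labels/s that is 16:30:45:07, i.e. DF 16:30:45;07.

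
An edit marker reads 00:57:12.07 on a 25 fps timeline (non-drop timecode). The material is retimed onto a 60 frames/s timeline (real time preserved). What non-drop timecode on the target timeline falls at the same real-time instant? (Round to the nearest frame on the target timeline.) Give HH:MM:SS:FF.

00:57:12:17

Source frame index: (0×3600 + 57×60 + 12) × 25 + 7 = 85807.
Real time: 85807 / (25) = 85807/25 s.
Target frame: (85807/25) × (60) = 1029684/5 ≈ 205936.800 → 205937.
At 60 labels/s: frame 205937 → 00:57:12:17.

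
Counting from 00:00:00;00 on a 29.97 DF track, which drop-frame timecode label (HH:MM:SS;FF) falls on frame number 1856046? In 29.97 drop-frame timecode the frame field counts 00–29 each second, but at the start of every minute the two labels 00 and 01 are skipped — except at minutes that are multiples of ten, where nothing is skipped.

17:12:10;04

Each 10-minute DF block holds 10 × 60 × 30 − 9 × 2 = 17982 frames. 1856046 ÷ 17982 → 103 full blocks, remainder 3900.
Within the partial block the first minute is 1800 frames and each further minute 1798, so 2 further minute boundaries passed. Total skipped labels = 18 × 103 + 2 × 2 = 1858.
Non-drop label index = 1856046 + 1858 = 1857904; at 30 labels/s that is 17:12:10:04, i.e. DF 17:12:10;04.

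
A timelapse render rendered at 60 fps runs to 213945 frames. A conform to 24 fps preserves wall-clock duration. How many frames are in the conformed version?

85578 frames

Target frames = source frames × (target rate / source rate) = 213945 × (24)/(60) = 213945 × 2/5 = 85578.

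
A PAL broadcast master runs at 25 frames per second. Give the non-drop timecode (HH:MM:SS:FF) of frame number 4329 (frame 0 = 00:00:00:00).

4329 ÷ 25 = 173 full seconds, remainder 4 frames.
173 s = 0 h 2 min 53 s.
Timecode: 00:02:53:04.

00:02:53:04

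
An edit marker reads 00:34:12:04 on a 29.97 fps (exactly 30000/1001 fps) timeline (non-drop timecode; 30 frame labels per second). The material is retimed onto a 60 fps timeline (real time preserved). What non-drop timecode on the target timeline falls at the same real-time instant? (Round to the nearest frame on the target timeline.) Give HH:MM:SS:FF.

00:34:14:11

Source frame index: (0×3600 + 34×60 + 12) × 30 + 4 = 61564.
Real time: 61564 / (30000/1001) = 15406391/7500 s.
Target frame: (15406391/7500) × (60) = 15406391/125 ≈ 123251.128 → 123251.
At 60 labels/s: frame 123251 → 00:34:14:11.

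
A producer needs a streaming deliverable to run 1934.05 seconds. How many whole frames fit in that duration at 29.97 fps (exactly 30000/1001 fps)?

Frames = 1934.05 × 30000/1001 = 58021500/1001 ≈ 57963.5365.
Complete frames: 57963.

57963 frames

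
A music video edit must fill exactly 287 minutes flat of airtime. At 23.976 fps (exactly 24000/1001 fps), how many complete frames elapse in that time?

287 min = 17220 s.
Frames = 17220 × 24000/1001 = 59040000/143 ≈ 412867.1329.
Complete frames: 412867.

412867 frames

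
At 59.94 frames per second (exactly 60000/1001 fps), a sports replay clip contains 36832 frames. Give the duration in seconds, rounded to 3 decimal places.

Running time = 36832 × 1001/60000 = 1152151/1875 s ≈ 614.481 s.

614.481 seconds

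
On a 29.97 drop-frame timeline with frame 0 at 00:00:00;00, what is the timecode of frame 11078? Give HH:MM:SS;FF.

00:06:09;20

Each 10-minute DF block holds 10 × 60 × 30 − 9 × 2 = 17982 frames. 11078 ÷ 17982 → 0 full blocks, remainder 11078.
Within the partial block the first minute is 1800 frames and each further minute 1798, so 6 further minute boundaries passed. Total skipped labels = 18 × 0 + 2 × 6 = 12.
Non-drop label index = 11078 + 12 = 11090; at 30 labels/s that is 00:06:09:20, i.e. DF 00:06:09;20.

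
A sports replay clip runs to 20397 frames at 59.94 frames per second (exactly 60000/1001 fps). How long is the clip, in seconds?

Running time = 20397 / (60000/1001) = 340.28995 s.

340.28995 seconds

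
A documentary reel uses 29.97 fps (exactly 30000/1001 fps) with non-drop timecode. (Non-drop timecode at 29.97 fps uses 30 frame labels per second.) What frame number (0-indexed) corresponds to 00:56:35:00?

Total seconds to the label: (0 × 3600 + 56 × 60 + 35) = 3395.
Frame index = 3395 × 30 + 0 = 101850.

101850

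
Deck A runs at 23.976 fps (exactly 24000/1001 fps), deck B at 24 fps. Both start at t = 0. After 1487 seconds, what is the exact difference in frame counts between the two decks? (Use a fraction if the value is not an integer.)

A emits 24000/1001 × 1487 = 35688000/1001 frames; B emits 24 × 1487 = 35688.
Difference = 35688/1001 frames (≈ 35.6523); B is ahead of A.

35688/1001 frames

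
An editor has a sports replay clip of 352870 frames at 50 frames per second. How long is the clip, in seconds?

Running time = 352870 / (50) = 7057.4 s.

7057.4 seconds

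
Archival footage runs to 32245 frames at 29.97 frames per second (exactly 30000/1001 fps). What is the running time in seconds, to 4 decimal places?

Running time = 32245 × 1001/30000 = 6455449/6000 s ≈ 1075.9082 s.

1075.9082 seconds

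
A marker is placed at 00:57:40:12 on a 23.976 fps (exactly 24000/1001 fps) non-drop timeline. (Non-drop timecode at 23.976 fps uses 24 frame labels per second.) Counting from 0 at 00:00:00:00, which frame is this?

83052

Total seconds to the label: (0 × 3600 + 57 × 60 + 40) = 3460.
Frame index = 3460 × 24 + 12 = 83052.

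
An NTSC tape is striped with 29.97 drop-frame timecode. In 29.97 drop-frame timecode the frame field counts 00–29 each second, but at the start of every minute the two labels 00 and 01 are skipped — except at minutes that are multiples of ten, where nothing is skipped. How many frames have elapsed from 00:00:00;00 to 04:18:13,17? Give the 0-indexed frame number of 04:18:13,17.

Complete 10-minute blocks: 25, each 17982 frames → 449550.
Remaining 8 whole minutes in the current block: 1800 + 7 × 1798 = 14386 frames.
Within the current minute: 13 × 30 + 17 − 2 = 405 (labels ;00/;01 skipped at this minute). Total = 449550 + 14386 + 405 = 464341.

464341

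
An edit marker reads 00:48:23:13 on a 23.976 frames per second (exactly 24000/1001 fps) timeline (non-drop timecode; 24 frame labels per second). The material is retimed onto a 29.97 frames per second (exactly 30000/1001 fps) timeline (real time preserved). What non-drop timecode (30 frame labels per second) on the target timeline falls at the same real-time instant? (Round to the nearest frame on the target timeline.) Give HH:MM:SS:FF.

Source frame index: (0×3600 + 48×60 + 23) × 24 + 13 = 69685.
Real time: 69685 / (24000/1001) = 13950937/4800 s.
Target frame: (13950937/4800) × (30000/1001) = 348425/4 ≈ 87106.250 → 87106.
At 30 labels/s: frame 87106 → 00:48:23:16.

00:48:23:16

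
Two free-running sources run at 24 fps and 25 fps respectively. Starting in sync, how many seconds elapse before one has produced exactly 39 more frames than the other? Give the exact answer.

The gap grows by |25 − 24| = 1 frame per second.
Time for a 39-frame gap: 39 ÷ (1) = 39 s.

39 seconds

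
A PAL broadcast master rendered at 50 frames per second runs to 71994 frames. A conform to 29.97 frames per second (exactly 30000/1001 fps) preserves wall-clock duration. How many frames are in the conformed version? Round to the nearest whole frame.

43153 frames

Frames at target rate = 71994 × (30000/1001) / (50) = 3322800/77 ≈ 43153.247.
Nearest whole frame: 43153.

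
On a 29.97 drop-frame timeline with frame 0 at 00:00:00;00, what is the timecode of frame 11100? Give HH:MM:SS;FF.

Each 10-minute DF block holds 10 × 60 × 30 − 9 × 2 = 17982 frames. 11100 ÷ 17982 → 0 full blocks, remainder 11100.
Within the partial block the first minute is 1800 frames and each further minute 1798, so 6 further minute boundaries passed. Total skipped labels = 18 × 0 + 2 × 6 = 12.
Non-drop label index = 11100 + 12 = 11112; at 30 labels/s that is 00:06:10:12, i.e. DF 00:06:10;12.

00:06:10;12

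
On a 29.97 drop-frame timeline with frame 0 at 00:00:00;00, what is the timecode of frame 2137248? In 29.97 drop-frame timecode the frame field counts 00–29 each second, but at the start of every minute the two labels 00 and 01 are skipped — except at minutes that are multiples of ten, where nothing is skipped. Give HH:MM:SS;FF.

19:48:32;28

Each 10-minute DF block holds 10 × 60 × 30 − 9 × 2 = 17982 frames. 2137248 ÷ 17982 → 118 full blocks, remainder 15372.
Within the partial block the first minute is 1800 frames and each further minute 1798, so 8 further minute boundaries passed. Total skipped labels = 18 × 118 + 2 × 8 = 2140.
Non-drop label index = 2137248 + 2140 = 2139388; at 30 labels/s that is 19:48:32:28, i.e. DF 19:48:32;28.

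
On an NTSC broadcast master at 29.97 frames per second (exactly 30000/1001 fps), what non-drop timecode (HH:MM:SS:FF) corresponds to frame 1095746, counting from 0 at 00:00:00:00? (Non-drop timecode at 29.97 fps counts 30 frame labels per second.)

1095746 ÷ 30 = 36524 full seconds, remainder 26 frames.
36524 s = 10 h 8 min 44 s.
Timecode: 10:08:44:26.

10:08:44:26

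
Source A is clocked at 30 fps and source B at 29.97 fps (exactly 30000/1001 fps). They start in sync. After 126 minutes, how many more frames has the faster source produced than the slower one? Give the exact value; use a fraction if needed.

32400/143 frames

126 min = 7560 s.
A emits 30 × 7560 = 226800 frames; B emits 30000/1001 × 7560 = 32400000/143.
Difference = 32400/143 frames (≈ 226.5734); B is behind A.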